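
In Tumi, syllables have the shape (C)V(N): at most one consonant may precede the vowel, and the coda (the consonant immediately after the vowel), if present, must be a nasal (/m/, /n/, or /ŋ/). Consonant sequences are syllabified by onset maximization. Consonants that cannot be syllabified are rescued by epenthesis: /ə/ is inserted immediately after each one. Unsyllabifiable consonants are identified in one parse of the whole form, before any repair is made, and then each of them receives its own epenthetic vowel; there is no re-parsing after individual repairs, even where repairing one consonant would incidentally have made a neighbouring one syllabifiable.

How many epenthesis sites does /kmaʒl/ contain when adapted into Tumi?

The unsyllabifiable consonants are /k/, /ʒ/, /l/; each receives one epenthetic vowel.

3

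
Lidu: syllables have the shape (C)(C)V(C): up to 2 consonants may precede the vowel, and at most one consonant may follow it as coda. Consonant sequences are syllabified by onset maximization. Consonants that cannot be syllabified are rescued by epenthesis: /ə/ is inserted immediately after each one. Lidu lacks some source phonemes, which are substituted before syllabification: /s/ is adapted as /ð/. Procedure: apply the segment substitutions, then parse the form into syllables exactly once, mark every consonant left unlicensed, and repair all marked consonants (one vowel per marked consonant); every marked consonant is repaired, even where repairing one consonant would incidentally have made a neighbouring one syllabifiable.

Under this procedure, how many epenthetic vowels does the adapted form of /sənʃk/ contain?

2

After substitution the input is /ðənʃk/.
The unsyllabifiable consonants are /ʃ/, /k/; each receives one epenthetic vowel.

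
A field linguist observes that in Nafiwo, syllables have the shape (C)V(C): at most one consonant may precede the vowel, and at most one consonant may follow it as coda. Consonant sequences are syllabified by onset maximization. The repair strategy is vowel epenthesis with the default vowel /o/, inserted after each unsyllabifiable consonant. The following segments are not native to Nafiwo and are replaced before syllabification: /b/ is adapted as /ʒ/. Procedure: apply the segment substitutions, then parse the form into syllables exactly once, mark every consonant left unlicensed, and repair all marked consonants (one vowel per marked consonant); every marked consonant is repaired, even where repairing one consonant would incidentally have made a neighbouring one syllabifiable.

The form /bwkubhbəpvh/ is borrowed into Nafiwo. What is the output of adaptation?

ʒowokuʒhoʒəpvoho

Substitution: /b/ → /ʒ/, giving /ʒwkuʒhʒəpvh/.
The consonants /ʒ/, /w/, /h/, /v/, /h/ cannot be parsed into a legal (C)V(C) syllable (at most one coda consonant is licensed; onsets are limited to one consonant).
Epenthesis after each stranded consonant: /ʒ/ → /ʒo/, /w/ → /wo/, /h/ → /ho/, /v/ → /vo/, /h/ → /ho/.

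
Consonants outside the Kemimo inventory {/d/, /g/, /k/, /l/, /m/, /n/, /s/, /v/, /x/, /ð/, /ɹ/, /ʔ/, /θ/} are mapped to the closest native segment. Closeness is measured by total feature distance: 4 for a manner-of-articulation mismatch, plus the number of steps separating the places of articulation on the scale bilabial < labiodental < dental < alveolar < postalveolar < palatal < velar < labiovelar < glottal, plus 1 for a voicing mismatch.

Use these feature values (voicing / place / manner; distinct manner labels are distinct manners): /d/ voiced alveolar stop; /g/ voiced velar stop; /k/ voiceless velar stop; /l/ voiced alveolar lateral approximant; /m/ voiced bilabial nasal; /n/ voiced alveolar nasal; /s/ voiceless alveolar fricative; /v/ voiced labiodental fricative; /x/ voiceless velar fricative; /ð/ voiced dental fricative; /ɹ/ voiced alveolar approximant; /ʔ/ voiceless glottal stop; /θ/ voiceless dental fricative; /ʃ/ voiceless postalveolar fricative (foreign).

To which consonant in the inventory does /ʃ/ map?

s

/s/ is closest: same manner (fricative), place distance 1 (postalveolar→alveolar), same voicing; total 1. Next closest is /x/ at distance 2.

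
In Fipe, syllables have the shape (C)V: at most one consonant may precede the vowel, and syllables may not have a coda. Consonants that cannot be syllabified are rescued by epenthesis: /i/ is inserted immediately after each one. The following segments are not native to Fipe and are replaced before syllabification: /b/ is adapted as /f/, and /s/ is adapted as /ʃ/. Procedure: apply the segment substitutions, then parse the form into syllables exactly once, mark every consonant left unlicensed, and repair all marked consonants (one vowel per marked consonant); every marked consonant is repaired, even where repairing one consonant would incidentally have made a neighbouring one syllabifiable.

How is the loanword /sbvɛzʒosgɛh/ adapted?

ʃifivɛziʒoʃigɛhi

Substitution: /s/ → /ʃ/, /b/ → /f/, giving /ʃfvɛzʒoʃgɛh/.
The consonants /ʃ/, /f/, /z/, /ʃ/, /h/ cannot be parsed into a legal (C)V syllable (no codas are permitted; onsets are limited to one consonant).
Epenthesis after each stranded consonant: /ʃ/ → /ʃi/, /f/ → /fi/, /z/ → /zi/, /ʃ/ → /ʃi/, /h/ → /hi/.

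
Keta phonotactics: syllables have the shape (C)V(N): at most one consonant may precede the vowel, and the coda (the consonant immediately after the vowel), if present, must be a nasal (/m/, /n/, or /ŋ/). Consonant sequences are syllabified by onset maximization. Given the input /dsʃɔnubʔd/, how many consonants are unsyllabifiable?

5

Syllabifying with onset maximization leaves /d/, /s/, /b/, /ʔ/, /d/ stranded (only a nasal (/m/, /n/, or /ŋ/) is licensed in coda position; onsets are limited to one consonant).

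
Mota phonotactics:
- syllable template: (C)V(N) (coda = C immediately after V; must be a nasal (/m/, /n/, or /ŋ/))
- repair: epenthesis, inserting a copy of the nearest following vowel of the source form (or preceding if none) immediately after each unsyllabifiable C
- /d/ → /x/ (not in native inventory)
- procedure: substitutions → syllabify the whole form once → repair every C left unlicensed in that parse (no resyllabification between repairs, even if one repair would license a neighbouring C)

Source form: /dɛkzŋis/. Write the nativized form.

Substitution: /d/ → /x/, giving /xɛkzŋis/.
Under (C)V(N), the unsyllabifiable consonants are /k/, /z/, /s/ (only a nasal (/m/, /n/, or /ŋ/) is licensed in coda position; onsets are limited to one consonant).
Inserting the epenthetic vowel yields /k/ → /ki/, /z/ → /zi/, /s/ → /si/.

xɛkiziŋisi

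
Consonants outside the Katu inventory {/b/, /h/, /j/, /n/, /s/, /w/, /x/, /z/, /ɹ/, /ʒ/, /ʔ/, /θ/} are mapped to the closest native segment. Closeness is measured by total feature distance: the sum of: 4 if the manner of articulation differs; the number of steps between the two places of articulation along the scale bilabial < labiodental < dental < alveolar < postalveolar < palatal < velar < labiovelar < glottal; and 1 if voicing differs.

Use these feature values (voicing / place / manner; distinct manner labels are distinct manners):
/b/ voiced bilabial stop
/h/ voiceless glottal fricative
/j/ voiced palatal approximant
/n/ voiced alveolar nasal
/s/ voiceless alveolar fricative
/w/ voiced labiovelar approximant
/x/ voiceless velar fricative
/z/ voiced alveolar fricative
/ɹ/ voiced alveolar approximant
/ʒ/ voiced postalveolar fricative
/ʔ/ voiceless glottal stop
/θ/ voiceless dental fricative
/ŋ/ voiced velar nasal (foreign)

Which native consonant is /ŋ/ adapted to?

n

/n/ is closest: same manner (nasal), place distance 3 (velar→alveolar), same voicing; total 3. Next closest is /j/ at distance 5.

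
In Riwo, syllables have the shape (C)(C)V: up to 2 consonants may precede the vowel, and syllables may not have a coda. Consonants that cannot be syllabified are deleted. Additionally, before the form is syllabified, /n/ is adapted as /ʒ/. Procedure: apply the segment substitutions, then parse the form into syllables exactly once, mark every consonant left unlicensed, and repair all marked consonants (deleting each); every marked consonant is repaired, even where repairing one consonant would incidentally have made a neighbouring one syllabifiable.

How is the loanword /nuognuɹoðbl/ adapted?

Substitution: /n/ → /ʒ/, giving /ʒuogʒuɹoðbl/.
Under (C)(C)V, the unsyllabifiable consonants are /ð/, /b/, /l/ (no codas are permitted; onsets may contain at most 2 consonants).
Each unlicensed consonant is deleted: /ð/, /b/, /l/.

ʒuogʒuɹo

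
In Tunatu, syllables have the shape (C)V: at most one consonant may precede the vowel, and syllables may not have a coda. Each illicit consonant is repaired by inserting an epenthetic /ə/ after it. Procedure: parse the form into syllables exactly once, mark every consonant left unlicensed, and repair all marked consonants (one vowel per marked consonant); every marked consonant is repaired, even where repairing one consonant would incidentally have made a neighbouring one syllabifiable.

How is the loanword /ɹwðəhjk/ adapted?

Under (C)V, the unsyllabifiable consonants are /ɹ/, /w/, /h/, /j/, /k/ (no codas are permitted; onsets are limited to one consonant).
Each unlicensed consonant becomes the onset of a new syllable: /ɹ/ → /ɹə/, /w/ → /wə/, /h/ → /hə/, /j/ → /jə/, /k/ → /kə/.

ɹəwəðəhəjəkə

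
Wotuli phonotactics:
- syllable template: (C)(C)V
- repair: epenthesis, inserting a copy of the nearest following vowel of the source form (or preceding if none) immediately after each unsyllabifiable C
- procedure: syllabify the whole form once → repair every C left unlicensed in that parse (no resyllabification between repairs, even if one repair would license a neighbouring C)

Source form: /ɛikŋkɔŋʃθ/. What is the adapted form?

Syllabifying with onset maximization leaves /k/, /ŋ/, /ʃ/, /θ/ stranded (no codas are permitted; onsets may contain at most 2 consonants).
Inserting the epenthetic vowel yields /k/ → /kɔ/, /ŋ/ → /ŋɔ/, /ʃ/ → /ʃɔ/, /θ/ → /θɔ/.

ɛikɔŋkɔŋɔʃɔθɔ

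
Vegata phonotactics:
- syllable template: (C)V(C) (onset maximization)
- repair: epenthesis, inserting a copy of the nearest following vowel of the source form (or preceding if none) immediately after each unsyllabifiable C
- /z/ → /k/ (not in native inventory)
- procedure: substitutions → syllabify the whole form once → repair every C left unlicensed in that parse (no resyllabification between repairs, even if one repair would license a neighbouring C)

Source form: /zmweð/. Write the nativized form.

kemeweð

Substitution: /z/ → /k/, giving /kmweð/.
The consonants /k/, /m/ cannot be parsed into a legal (C)V(C) syllable (at most one coda consonant is licensed; onsets are limited to one consonant).
Epenthesis after each stranded consonant: /k/ → /ke/, /m/ → /me/.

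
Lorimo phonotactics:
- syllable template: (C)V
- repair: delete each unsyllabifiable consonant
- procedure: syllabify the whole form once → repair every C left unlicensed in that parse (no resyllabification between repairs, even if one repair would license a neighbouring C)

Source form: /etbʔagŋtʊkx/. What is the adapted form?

Syllabifying with onset maximization leaves /t/, /b/, /g/, /ŋ/, /k/, /x/ stranded (no codas are permitted; onsets are limited to one consonant).
Deleting the stranded consonants removes /t/, /b/, /g/, /ŋ/, /k/, /x/.

eʔatʊ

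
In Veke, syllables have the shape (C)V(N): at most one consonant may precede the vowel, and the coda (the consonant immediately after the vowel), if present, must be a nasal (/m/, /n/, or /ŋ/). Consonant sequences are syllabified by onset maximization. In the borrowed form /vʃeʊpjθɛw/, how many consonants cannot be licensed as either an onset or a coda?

4

Syllabifying with onset maximization leaves /v/, /p/, /j/, /w/ stranded (only a nasal (/m/, /n/, or /ŋ/) is licensed in coda position; onsets are limited to one consonant).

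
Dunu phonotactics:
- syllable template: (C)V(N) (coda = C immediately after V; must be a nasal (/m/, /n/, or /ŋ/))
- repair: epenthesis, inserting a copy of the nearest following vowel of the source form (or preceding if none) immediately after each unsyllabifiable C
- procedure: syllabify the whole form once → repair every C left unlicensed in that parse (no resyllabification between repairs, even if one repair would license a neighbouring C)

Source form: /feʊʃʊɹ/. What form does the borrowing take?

feʊʃʊɹʊ

Under (C)V(N), the unsyllabifiable consonants are /ɹ/ (only a nasal (/m/, /n/, or /ŋ/) is licensed in coda position; onsets are limited to one consonant).
Epenthesis after each stranded consonant: /ɹ/ → /ɹʊ/.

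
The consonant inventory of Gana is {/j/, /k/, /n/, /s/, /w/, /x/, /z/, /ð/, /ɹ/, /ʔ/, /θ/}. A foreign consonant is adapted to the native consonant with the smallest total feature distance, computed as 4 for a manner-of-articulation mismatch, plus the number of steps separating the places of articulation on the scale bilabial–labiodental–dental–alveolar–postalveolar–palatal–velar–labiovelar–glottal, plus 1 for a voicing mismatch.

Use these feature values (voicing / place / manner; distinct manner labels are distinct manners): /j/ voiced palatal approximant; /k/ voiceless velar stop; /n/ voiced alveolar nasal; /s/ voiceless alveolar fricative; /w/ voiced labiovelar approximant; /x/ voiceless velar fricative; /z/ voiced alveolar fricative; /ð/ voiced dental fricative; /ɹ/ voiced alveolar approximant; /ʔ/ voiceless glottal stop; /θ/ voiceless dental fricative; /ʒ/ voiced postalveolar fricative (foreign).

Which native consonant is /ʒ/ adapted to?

z

/z/ is closest: same manner (fricative), place distance 1 (postalveolar→alveolar), same voicing; total 1. Next closest is /s/ at distance 2.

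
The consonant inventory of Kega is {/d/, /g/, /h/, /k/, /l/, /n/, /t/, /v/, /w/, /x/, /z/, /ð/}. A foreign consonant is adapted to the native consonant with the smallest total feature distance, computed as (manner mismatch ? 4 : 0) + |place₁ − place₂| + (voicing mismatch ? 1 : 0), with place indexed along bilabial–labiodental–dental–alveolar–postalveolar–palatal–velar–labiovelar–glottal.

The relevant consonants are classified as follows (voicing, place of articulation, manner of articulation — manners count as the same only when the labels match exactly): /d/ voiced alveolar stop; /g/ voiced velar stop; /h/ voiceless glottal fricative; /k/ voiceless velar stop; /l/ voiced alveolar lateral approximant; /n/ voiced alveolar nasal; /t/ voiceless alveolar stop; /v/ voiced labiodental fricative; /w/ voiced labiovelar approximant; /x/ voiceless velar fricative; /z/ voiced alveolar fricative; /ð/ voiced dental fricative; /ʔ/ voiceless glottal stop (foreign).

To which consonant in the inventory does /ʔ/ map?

/k/ is closest: same manner (stop), place distance 2 (glottal→velar), same voicing; total 2. Next closest is /g/ at distance 3.

k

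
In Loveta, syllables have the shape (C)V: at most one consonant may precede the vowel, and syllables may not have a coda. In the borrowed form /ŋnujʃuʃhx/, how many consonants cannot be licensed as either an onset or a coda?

5

Syllabifying with onset maximization leaves /ŋ/, /j/, /ʃ/, /h/, /x/ stranded (no codas are permitted; onsets are limited to one consonant).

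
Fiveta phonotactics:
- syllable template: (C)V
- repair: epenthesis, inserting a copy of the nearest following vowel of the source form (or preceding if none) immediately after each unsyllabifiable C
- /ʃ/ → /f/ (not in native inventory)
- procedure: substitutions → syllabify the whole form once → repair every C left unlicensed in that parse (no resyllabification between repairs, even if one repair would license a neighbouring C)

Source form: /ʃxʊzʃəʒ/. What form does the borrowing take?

fʊxʊzəfəʒə

Substitution: /ʃ/ → /f/, giving /fxʊzfəʒ/.
Syllabifying with onset maximization leaves /f/, /z/, /ʒ/ stranded (no codas are permitted; onsets are limited to one consonant).
Each unlicensed consonant becomes the onset of a new syllable: /f/ → /fʊ/, /z/ → /zə/, /ʒ/ → /ʒə/.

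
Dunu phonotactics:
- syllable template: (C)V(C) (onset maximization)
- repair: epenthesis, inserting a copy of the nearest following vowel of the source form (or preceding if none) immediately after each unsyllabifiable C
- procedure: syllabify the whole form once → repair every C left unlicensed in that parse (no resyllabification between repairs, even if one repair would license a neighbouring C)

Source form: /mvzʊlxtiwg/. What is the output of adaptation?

mʊvʊzʊlxitiwgi

The consonants /m/, /v/, /x/, /g/ cannot be parsed into a legal (C)V(C) syllable (at most one coda consonant is licensed; onsets are limited to one consonant).
Epenthesis after each stranded consonant: /m/ → /mʊ/, /v/ → /vʊ/, /x/ → /xi/, /g/ → /gi/.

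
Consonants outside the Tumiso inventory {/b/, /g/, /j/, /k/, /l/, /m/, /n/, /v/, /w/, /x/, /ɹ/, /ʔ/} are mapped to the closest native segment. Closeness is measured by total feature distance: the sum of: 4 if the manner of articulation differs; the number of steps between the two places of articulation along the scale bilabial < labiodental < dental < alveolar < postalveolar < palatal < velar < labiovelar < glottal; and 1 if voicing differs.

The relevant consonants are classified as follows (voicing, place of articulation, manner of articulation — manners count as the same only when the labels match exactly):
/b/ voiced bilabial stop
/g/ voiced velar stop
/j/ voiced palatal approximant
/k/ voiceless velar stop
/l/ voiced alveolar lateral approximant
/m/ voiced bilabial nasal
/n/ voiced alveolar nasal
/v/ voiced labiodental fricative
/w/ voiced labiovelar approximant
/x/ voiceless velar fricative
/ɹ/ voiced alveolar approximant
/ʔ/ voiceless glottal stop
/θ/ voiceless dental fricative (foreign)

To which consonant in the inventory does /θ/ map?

/v/ is closest: same manner (fricative), place distance 1 (dental→labiodental), voicing differs (+1); total 2. Next closest is /x/ at distance 4.

v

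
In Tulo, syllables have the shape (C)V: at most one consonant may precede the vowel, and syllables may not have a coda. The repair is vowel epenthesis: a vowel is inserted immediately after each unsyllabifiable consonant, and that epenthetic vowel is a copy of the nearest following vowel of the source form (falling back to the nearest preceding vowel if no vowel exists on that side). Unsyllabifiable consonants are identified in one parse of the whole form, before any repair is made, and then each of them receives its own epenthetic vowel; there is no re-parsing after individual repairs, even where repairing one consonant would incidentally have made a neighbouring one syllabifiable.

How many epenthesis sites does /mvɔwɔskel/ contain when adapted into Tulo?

3

The unsyllabifiable consonants are /m/, /s/, /l/; each receives one epenthetic vowel.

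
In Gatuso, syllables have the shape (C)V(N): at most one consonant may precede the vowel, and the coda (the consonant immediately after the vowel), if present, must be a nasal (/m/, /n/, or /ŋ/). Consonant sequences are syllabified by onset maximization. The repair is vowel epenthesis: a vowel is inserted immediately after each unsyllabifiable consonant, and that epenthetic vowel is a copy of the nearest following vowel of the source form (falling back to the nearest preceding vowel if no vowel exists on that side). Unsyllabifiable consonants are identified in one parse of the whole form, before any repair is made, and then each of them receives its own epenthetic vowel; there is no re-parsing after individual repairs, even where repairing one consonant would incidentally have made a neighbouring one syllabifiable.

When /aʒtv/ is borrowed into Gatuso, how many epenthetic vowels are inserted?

3

The unsyllabifiable consonants are /ʒ/, /t/, /v/; each receives one epenthetic vowel.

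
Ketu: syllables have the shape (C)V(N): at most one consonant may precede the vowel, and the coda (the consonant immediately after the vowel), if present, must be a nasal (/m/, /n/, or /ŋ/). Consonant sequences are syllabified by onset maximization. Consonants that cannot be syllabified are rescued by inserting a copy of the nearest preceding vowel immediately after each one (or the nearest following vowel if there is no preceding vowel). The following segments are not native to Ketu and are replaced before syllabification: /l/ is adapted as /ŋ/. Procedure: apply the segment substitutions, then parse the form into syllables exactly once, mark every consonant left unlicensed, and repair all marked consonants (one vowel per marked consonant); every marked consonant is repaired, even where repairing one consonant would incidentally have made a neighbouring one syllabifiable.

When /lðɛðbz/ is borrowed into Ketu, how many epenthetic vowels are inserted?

After substitution the input is /ŋðɛðbz/.
The unsyllabifiable consonants are /ŋ/, /ð/, /b/, /z/; each receives one epenthetic vowel.

4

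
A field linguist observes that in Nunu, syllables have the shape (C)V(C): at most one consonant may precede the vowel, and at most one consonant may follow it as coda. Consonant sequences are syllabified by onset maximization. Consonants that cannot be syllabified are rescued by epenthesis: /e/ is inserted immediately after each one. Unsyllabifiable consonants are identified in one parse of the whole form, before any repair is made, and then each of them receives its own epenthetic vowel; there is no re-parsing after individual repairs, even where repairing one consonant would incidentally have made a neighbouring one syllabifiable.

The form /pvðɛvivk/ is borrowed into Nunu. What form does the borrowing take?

Under (C)V(C), the unsyllabifiable consonants are /p/, /v/, /k/ (at most one coda consonant is licensed; onsets are limited to one consonant).
Each unlicensed consonant becomes the onset of a new syllable: /p/ → /pe/, /v/ → /ve/, /k/ → /ke/.

peveðɛvivke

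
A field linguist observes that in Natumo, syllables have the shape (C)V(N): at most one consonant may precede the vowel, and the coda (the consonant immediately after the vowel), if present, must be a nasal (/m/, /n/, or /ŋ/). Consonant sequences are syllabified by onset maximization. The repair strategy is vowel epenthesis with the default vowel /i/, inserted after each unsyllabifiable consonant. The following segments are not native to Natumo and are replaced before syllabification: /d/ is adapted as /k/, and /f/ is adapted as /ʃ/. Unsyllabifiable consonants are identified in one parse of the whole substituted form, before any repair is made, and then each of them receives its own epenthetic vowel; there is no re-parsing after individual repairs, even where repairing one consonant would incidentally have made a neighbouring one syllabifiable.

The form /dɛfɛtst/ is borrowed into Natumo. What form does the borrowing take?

Substitution: /d/ → /k/, /f/ → /ʃ/, giving /kɛʃɛtst/.
Under (C)V(N), the unsyllabifiable consonants are /t/, /s/, /t/ (only a nasal (/m/, /n/, or /ŋ/) is licensed in coda position; onsets are limited to one consonant).
Inserting the epenthetic vowel yields /t/ → /ti/, /s/ → /si/, /t/ → /ti/.

kɛʃɛtisiti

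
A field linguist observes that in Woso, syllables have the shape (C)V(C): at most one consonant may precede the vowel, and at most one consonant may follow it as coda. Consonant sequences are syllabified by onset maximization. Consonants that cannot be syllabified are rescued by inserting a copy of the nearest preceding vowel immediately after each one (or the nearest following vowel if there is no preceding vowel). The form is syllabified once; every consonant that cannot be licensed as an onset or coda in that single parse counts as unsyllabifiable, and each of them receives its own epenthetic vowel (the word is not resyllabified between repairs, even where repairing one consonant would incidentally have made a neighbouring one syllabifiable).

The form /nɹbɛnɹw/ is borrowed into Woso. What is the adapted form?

nɛɹɛbɛnɹɛwɛ

The consonants /n/, /ɹ/, /ɹ/, /w/ cannot be parsed into a legal (C)V(C) syllable (at most one coda consonant is licensed; onsets are limited to one consonant).
Each unlicensed consonant becomes the onset of a new syllable: /n/ → /nɛ/, /ɹ/ → /ɹɛ/, /ɹ/ → /ɹɛ/, /w/ → /wɛ/.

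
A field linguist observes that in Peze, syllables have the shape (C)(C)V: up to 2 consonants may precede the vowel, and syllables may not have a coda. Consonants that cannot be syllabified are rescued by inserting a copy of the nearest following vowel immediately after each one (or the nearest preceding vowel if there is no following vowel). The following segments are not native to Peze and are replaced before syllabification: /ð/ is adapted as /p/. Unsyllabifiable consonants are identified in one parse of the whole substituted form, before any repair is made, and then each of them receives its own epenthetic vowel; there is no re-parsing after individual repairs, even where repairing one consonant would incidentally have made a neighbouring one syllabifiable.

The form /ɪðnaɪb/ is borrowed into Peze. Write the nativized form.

Substitution: /ð/ → /p/, giving /ɪpnaɪb/.
The consonants /b/ cannot be parsed into a legal (C)(C)V syllable (no codas are permitted; onsets may contain at most 2 consonants).
Each unlicensed consonant becomes the onset of a new syllable: /b/ → /bɪ/.

ɪpnaɪbɪ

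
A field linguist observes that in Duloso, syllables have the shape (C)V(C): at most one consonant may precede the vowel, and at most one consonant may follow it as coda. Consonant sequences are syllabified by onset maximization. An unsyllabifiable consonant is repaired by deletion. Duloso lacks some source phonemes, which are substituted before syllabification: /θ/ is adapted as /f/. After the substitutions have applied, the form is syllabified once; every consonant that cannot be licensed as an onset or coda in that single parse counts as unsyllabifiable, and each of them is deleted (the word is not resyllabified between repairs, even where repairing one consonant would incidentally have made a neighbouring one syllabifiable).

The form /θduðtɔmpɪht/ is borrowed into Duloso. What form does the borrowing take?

Substitution: /θ/ → /f/, giving /fduðtɔmpɪht/.
Under (C)V(C), the unsyllabifiable consonants are /f/, /t/ (at most one coda consonant is licensed; onsets are limited to one consonant).
Deleting the stranded consonants removes /f/, /t/.

duðtɔmpɪh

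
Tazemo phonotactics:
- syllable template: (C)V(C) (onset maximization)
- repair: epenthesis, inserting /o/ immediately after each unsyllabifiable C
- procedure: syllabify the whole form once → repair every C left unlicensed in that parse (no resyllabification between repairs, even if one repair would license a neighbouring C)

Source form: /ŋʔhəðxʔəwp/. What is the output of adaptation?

ŋoʔohəðxoʔəwpo

Under (C)V(C), the unsyllabifiable consonants are /ŋ/, /ʔ/, /x/, /p/ (at most one coda consonant is licensed; onsets are limited to one consonant).
Each unlicensed consonant becomes the onset of a new syllable: /ŋ/ → /ŋo/, /ʔ/ → /ʔo/, /x/ → /xo/, /p/ → /po/.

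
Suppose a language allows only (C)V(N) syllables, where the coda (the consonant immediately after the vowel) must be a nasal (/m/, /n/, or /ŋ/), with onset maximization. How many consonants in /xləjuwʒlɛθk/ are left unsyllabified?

5

The consonants /x/, /w/, /ʒ/, /θ/, /k/ cannot be parsed into a legal (C)V(N) syllable (only a nasal (/m/, /n/, or /ŋ/) is licensed in coda position; onsets are limited to one consonant).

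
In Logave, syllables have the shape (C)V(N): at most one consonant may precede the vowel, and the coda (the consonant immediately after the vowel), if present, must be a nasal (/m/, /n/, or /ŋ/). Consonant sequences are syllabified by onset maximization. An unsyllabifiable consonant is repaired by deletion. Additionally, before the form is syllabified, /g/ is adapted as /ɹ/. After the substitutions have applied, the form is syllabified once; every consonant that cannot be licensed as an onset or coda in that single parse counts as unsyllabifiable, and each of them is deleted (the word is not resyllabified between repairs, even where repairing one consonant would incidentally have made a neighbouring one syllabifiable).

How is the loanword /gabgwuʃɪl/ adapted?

Substitution: /g/ → /ɹ/, giving /ɹabɹwuʃɪl/.
The consonants /b/, /ɹ/, /l/ cannot be parsed into a legal (C)V(N) syllable (only a nasal (/m/, /n/, or /ŋ/) is licensed in coda position; onsets are limited to one consonant).
Deleting the stranded consonants removes /b/, /ɹ/, /l/.

ɹawuʃɪ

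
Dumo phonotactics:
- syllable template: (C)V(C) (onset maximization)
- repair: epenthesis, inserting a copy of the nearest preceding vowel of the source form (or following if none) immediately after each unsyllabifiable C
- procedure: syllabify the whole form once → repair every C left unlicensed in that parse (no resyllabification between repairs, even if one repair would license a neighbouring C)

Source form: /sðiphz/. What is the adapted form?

siðiphizi

Syllabifying with onset maximization leaves /s/, /h/, /z/ stranded (at most one coda consonant is licensed; onsets are limited to one consonant).
Inserting the epenthetic vowel yields /s/ → /si/, /h/ → /hi/, /z/ → /zi/.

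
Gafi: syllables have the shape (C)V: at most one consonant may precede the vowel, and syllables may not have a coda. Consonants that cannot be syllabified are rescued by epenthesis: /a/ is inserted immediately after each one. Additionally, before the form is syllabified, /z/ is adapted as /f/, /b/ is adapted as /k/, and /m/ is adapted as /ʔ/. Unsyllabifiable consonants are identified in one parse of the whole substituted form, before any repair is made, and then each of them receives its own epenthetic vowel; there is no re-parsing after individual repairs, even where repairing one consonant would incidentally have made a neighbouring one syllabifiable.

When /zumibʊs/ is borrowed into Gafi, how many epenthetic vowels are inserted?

1

After substitution the input is /fuʔikʊs/.
The unsyllabifiable consonants are /s/; each receives one epenthetic vowel.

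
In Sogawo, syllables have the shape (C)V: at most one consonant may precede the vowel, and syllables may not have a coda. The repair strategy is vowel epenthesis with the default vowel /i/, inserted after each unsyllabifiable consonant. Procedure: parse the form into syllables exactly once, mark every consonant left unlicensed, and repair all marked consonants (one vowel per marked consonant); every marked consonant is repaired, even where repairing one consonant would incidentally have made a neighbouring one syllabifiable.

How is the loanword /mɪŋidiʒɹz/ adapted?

mɪŋidiʒiɹizi

Under (C)V, the unsyllabifiable consonants are /ʒ/, /ɹ/, /z/ (no codas are permitted; onsets are limited to one consonant).
Epenthesis after each stranded consonant: /ʒ/ → /ʒi/, /ɹ/ → /ɹi/, /z/ → /zi/.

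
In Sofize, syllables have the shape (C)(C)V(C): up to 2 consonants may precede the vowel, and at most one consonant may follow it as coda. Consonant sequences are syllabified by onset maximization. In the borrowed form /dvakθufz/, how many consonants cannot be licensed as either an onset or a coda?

Under (C)(C)V(C), the unsyllabifiable consonants are /z/ (at most one coda consonant is licensed; onsets may contain at most 2 consonants).

1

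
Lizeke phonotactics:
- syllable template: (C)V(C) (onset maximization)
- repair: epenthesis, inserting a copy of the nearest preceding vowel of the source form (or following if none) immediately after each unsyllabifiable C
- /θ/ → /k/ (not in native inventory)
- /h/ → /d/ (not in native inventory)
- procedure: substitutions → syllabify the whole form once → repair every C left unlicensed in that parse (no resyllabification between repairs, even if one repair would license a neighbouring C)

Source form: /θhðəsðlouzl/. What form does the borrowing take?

Substitution: /θ/ → /k/, /h/ → /d/, giving /kdðəsðlouzl/.
Syllabifying with onset maximization leaves /k/, /d/, /ð/, /l/ stranded (at most one coda consonant is licensed; onsets are limited to one consonant).
Each unlicensed consonant becomes the onset of a new syllable: /k/ → /kə/, /d/ → /də/, /ð/ → /ðə/, /l/ → /lu/.

kədəðəsðəlouzlu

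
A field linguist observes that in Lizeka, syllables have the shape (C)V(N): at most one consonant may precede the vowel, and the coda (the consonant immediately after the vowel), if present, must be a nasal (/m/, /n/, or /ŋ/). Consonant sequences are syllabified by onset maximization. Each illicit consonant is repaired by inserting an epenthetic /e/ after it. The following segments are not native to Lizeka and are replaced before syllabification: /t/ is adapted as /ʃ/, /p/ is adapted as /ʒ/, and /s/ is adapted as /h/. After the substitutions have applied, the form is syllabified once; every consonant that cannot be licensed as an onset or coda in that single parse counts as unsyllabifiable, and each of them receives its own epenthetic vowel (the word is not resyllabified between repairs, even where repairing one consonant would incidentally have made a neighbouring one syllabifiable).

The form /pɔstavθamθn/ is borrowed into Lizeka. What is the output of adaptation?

ʒɔheʃaveθamθene

Substitution: /p/ → /ʒ/, /s/ → /h/, /t/ → /ʃ/, giving /ʒɔhʃavθamθn/.
Under (C)V(N), the unsyllabifiable consonants are /h/, /v/, /θ/, /n/ (only a nasal (/m/, /n/, or /ŋ/) is licensed in coda position; onsets are limited to one consonant).
Epenthesis after each stranded consonant: /h/ → /he/, /v/ → /ve/, /θ/ → /θe/, /n/ → /ne/.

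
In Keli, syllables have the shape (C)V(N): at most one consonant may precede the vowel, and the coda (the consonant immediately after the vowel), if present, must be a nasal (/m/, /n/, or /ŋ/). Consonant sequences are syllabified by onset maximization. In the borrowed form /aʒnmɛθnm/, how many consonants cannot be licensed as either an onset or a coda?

Syllabifying with onset maximization leaves /ʒ/, /n/, /θ/, /n/, /m/ stranded (only a nasal (/m/, /n/, or /ŋ/) is licensed in coda position; onsets are limited to one consonant).

5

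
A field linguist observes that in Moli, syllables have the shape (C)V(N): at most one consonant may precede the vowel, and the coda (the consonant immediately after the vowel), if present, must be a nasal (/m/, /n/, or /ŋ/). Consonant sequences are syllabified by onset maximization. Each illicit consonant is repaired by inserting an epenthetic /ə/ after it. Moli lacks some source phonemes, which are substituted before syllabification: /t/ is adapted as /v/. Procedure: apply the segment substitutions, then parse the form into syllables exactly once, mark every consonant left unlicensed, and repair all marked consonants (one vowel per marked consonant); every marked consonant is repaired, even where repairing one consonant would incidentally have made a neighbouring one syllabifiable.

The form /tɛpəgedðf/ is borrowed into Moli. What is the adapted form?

vɛpəgedəðəfə

Substitution: /t/ → /v/, giving /vɛpəgedðf/.
The consonants /d/, /ð/, /f/ cannot be parsed into a legal (C)V(N) syllable (only a nasal (/m/, /n/, or /ŋ/) is licensed in coda position; onsets are limited to one consonant).
Inserting the epenthetic vowel yields /d/ → /də/, /ð/ → /ðə/, /f/ → /fə/.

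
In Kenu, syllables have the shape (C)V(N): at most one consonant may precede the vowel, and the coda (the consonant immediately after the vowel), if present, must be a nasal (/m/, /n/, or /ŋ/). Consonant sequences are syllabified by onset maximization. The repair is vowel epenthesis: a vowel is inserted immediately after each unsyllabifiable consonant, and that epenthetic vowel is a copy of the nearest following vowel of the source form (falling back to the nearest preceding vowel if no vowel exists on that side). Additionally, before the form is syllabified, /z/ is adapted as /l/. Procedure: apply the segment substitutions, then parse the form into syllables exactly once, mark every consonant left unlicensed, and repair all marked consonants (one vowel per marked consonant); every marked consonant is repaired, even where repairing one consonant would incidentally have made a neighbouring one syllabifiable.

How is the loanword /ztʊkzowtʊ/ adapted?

Substitution: /z/ → /l/, giving /ltʊklowtʊ/.
Under (C)V(N), the unsyllabifiable consonants are /l/, /k/, /w/ (only a nasal (/m/, /n/, or /ŋ/) is licensed in coda position; onsets are limited to one consonant).
Epenthesis after each stranded consonant: /l/ → /lʊ/, /k/ → /ko/, /w/ → /wʊ/.

lʊtʊkolowʊtʊ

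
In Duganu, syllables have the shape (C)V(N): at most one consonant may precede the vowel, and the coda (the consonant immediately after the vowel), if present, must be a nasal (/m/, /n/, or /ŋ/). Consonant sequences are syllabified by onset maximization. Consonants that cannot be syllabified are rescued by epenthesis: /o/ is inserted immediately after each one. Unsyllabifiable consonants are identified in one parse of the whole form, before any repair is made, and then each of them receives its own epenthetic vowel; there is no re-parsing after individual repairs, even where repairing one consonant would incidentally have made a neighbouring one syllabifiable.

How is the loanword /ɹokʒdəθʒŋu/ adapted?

ɹokoʒodəθoʒoŋu

Under (C)V(N), the unsyllabifiable consonants are /k/, /ʒ/, /θ/, /ʒ/ (only a nasal (/m/, /n/, or /ŋ/) is licensed in coda position; onsets are limited to one consonant).
Each unlicensed consonant becomes the onset of a new syllable: /k/ → /ko/, /ʒ/ → /ʒo/, /θ/ → /θo/, /ʒ/ → /ʒo/.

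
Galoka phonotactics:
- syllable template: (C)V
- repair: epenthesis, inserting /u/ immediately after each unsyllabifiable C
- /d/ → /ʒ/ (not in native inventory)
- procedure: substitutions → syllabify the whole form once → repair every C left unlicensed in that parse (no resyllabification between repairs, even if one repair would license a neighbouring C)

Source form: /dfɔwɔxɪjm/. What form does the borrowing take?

ʒufɔwɔxɪjumu

Substitution: /d/ → /ʒ/, giving /ʒfɔwɔxɪjm/.
Syllabifying with onset maximization leaves /ʒ/, /j/, /m/ stranded (no codas are permitted; onsets are limited to one consonant).
Each unlicensed consonant becomes the onset of a new syllable: /ʒ/ → /ʒu/, /j/ → /ju/, /m/ → /mu/.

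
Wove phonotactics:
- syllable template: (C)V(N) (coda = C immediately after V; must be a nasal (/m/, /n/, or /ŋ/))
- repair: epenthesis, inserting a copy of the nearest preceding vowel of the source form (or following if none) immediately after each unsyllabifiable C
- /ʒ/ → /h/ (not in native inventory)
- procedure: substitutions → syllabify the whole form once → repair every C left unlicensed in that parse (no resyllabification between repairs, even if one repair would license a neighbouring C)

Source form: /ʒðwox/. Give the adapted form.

hoðowoxo

Substitution: /ʒ/ → /h/, giving /hðwox/.
Under (C)V(N), the unsyllabifiable consonants are /h/, /ð/, /x/ (only a nasal (/m/, /n/, or /ŋ/) is licensed in coda position; onsets are limited to one consonant).
Inserting the epenthetic vowel yields /h/ → /ho/, /ð/ → /ðo/, /x/ → /xo/.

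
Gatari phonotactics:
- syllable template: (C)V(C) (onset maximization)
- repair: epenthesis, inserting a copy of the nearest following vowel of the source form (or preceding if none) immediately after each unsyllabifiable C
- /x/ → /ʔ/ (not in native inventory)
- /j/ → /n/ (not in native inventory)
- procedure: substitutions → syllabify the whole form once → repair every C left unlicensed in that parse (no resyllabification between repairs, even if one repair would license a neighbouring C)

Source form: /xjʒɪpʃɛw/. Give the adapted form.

Substitution: /x/ → /ʔ/, /j/ → /n/, giving /ʔnʒɪpʃɛw/.
Syllabifying with onset maximization leaves /ʔ/, /n/ stranded (at most one coda consonant is licensed; onsets are limited to one consonant).
Inserting the epenthetic vowel yields /ʔ/ → /ʔɪ/, /n/ → /nɪ/.

ʔɪnɪʒɪpʃɛw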